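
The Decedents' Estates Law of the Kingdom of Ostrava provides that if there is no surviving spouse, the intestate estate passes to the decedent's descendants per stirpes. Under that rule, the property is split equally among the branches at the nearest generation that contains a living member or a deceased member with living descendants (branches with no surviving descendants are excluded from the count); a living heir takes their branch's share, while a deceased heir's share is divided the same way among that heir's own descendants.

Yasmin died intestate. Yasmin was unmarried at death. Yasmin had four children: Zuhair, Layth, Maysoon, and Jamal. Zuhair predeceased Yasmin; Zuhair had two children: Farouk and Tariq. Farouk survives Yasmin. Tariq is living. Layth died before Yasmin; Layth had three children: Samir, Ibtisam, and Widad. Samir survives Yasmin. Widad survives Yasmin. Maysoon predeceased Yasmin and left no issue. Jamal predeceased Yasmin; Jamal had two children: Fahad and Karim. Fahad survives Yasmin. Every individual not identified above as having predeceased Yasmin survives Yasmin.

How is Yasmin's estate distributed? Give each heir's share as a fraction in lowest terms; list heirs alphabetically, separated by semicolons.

Fahad 1/6; Farouk 1/6; Ibtisam 1/9; Karim 1/6; Samir 1/9; Tariq 1/6; Widad 1/9

There is no surviving spouse, so the entire estate passes to Yasmin's descendants per stirpes.
Maysoon left no surviving issue, so that branch lapses and is disregarded.
The estate is divided into 3 equal shares of 1/3 among Zuhair, Layth, Jamal.
Zuhair predeceased; the 1/3 allotted to Zuhair's branch passes to Zuhair's issue by representation.
The 1/3 is divided into 2 equal shares of 1/6 among Farouk, Tariq.
Farouk is living and takes 1/6.
Tariq is living and takes 1/6.
Layth predeceased; the 1/3 allotted to Layth's branch passes to Layth's issue by representation.
The 1/3 is divided into 3 equal shares of 1/9 among Samir, Ibtisam, Widad.
Samir is living and takes 1/9.
Ibtisam is living and takes 1/9.
Widad is living and takes 1/9.
Jamal predeceased; the 1/3 allotted to Jamal's branch passes to Jamal's issue by representation.
The 1/3 is divided into 2 equal shares of 1/6 among Fahad, Karim.
Fahad is living and takes 1/6.
Karim is living and takes 1/6.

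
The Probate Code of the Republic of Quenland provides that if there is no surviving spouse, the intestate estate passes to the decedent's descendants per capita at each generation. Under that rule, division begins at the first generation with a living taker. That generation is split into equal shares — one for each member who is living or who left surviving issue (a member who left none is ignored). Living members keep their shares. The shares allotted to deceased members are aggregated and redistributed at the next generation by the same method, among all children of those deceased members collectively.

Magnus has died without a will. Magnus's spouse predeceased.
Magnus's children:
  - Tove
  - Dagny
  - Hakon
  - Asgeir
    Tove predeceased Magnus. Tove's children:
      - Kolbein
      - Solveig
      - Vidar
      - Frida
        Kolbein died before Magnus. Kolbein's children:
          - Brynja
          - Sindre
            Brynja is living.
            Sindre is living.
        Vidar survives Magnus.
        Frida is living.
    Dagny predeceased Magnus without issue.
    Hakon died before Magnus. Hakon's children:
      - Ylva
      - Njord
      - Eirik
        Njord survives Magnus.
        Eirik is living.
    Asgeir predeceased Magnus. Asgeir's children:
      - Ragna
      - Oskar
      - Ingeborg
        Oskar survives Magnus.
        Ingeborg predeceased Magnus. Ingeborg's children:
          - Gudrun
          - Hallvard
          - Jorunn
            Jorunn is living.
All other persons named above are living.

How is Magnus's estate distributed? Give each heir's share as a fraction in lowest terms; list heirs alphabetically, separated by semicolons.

There is no surviving spouse, so the entire estate passes to Magnus's descendants per capita at each generation.
No one at generation 1 (Tove, Hakon, Asgeir) is living; moving to the next generation.
At generation 2 (Kolbein, Solveig, Vidar, Frida, Ylva, Njord, Eirik, Ragna, Oskar, Ingeborg) there are 10 shares of (1)/10 = 1/10 each.
Living: Solveig, Vidar, Frida, Ylva, Njord, Eirik, Ragna, and Oskar — each takes 1/10.
Deceased: Kolbein and Ingeborg. Their combined 1/5 is pooled and carried to generation 3.
At generation 3 (Brynja, Sindre, Gudrun, Hallvard, Jorunn) there are 5 shares of (1/5)/5 = 1/25 each.
Living: Brynja, Sindre, Gudrun, Hallvard, and Jorunn — each takes 1/25.

Brynja 1/25; Eirik 1/10; Frida 1/10; Gudrun 1/25; Hallvard 1/25; Jorunn 1/25; Njord 1/10; Oskar 1/10; Ragna 1/10; Sindre 1/25; Solveig 1/10; Vidar 1/10; Ylva 1/10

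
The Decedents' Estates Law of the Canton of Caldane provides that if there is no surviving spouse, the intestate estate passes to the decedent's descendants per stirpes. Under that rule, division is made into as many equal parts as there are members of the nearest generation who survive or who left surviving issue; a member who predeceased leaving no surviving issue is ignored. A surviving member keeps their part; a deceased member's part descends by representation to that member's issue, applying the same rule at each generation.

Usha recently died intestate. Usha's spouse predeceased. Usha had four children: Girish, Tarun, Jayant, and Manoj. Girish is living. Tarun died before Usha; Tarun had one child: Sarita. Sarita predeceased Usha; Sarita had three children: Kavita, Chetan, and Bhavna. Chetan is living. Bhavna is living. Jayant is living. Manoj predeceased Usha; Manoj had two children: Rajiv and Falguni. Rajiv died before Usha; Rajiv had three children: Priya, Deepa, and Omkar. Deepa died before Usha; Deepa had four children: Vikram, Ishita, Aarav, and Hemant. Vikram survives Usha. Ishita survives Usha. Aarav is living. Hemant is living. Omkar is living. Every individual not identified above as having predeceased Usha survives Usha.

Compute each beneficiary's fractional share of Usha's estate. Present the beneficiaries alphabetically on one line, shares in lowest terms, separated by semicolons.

There is no surviving spouse, so the entire estate passes to Usha's descendants per stirpes.
The estate is divided into 4 equal shares of 1/4 among Girish, Tarun, Jayant, Manoj.
Girish is living and takes 1/4.
Tarun predeceased; the 1/4 allotted to Tarun's branch passes to Tarun's issue by representation.
Sarita's line is the sole branch at this level, so the full 1/4 passes to Sarita's issue by representation.
The 1/4 is divided into 3 equal shares of 1/12 among Kavita, Chetan, Bhavna.
Kavita is living and takes 1/12.
Chetan is living and takes 1/12.
Bhavna is living and takes 1/12.
Jayant is living and takes 1/4.
Manoj predeceased; the 1/4 allotted to Manoj's branch passes to Manoj's issue by representation.
The 1/4 is divided into 2 equal shares of 1/8 among Rajiv, Falguni.
Rajiv predeceased; the 1/8 allotted to Rajiv's branch passes to Rajiv's issue by representation.
The 1/8 is divided into 3 equal shares of 1/24 among Priya, Deepa, Omkar.
Priya is living and takes 1/24.
Deepa predeceased; the 1/24 allotted to Deepa's branch passes to Deepa's issue by representation.
The 1/24 is divided into 4 equal shares of 1/96 among Vikram, Ishita, Aarav, Hemant.
Vikram is living and takes 1/96.
Ishita is living and takes 1/96.
Aarav is living and takes 1/96.
Hemant is living and takes 1/96.
Omkar is living and takes 1/24.
Falguni is living and takes 1/8.

Aarav 1/96; Bhavna 1/12; Chetan 1/12; Falguni 1/8; Girish 1/4; Hemant 1/96; Ishita 1/96; Jayant 1/4; Kavita 1/12; Omkar 1/24; Priya 1/24; Vikram 1/96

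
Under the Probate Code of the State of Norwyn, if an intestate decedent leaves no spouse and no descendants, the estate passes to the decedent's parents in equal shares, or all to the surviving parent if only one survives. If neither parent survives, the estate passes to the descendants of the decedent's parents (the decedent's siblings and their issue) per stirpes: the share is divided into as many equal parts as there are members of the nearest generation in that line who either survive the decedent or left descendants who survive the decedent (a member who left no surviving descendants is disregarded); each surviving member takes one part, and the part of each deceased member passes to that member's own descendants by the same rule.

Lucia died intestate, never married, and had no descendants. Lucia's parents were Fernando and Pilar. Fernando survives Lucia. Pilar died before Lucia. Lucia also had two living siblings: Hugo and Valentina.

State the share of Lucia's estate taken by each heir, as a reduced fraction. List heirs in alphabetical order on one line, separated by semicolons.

Only one parent, Fernando, survives, so Fernando takes the entire estate. The siblings take nothing because a surviving parent has priority.

Fernando 1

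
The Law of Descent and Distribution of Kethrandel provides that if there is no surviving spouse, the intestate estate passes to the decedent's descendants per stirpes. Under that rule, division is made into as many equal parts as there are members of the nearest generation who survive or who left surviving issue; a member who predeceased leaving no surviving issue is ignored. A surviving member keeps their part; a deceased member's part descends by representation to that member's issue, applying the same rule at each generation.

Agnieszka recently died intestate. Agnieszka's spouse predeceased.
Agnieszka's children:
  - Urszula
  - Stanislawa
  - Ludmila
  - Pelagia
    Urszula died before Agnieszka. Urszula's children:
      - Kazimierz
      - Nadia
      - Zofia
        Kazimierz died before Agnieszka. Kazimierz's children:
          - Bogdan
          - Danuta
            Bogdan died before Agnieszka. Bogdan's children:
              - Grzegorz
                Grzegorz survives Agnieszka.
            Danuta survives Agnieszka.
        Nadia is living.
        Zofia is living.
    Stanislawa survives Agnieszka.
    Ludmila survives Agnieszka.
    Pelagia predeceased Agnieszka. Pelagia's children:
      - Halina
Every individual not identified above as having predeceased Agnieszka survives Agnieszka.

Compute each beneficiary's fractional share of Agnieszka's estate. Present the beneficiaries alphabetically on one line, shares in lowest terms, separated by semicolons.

Danuta 1/24; Grzegorz 1/24; Halina 1/4; Ludmila 1/4; Nadia 1/12; Stanislawa 1/4; Zofia 1/12

There is no surviving spouse, so the entire estate passes to Agnieszka's descendants per stirpes.
The estate is divided into 4 equal shares of 1/4 among Urszula, Stanislawa, Ludmila, Pelagia.
Urszula predeceased; the 1/4 allotted to Urszula's branch passes to Urszula's issue by representation.
The 1/4 is divided into 3 equal shares of 1/12 among Kazimierz, Nadia, Zofia.
Kazimierz predeceased; the 1/12 allotted to Kazimierz's branch passes to Kazimierz's issue by representation.
The 1/12 is divided into 2 equal shares of 1/24 among Bogdan, Danuta.
Bogdan predeceased; the 1/24 allotted to Bogdan's branch passes to Bogdan's issue by representation.
Grzegorz is the sole taker at this level and receives the full 1/24.
Danuta is living and takes 1/24.
Nadia is living and takes 1/12.
Zofia is living and takes 1/12.
Stanislawa is living and takes 1/4.
Ludmila is living and takes 1/4.
Pelagia predeceased; the 1/4 allotted to Pelagia's branch passes to Pelagia's issue by representation.
Halina is the sole taker at this level and receives the full 1/4.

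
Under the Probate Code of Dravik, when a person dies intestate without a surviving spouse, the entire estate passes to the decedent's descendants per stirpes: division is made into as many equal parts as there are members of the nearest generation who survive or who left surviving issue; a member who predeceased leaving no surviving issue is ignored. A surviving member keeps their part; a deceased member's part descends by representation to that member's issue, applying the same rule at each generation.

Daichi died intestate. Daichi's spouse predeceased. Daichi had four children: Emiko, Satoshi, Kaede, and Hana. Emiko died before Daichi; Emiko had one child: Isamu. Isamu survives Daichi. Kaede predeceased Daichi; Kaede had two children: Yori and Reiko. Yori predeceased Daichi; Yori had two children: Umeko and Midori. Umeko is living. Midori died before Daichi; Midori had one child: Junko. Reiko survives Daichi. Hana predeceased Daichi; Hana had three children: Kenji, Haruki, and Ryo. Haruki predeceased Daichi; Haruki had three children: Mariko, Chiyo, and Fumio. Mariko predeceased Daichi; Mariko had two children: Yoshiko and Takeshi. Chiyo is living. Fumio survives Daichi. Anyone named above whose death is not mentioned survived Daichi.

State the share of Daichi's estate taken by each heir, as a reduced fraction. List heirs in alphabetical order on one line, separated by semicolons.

There is no surviving spouse, so the entire estate passes to Daichi's descendants per stirpes.
The estate is divided into 4 equal shares of 1/4 among Emiko, Satoshi, Kaede, Hana.
Emiko predeceased; the 1/4 allotted to Emiko's branch passes to Emiko's issue by representation.
Isamu is the sole taker at this level and receives the full 1/4.
Satoshi is living and takes 1/4.
Kaede predeceased; the 1/4 allotted to Kaede's branch passes to Kaede's issue by representation.
The 1/4 is divided into 2 equal shares of 1/8 among Yori, Reiko.
Yori predeceased; the 1/8 allotted to Yori's branch passes to Yori's issue by representation.
The 1/8 is divided into 2 equal shares of 1/16 among Umeko, Midori.
Umeko is living and takes 1/16.
Midori predeceased; the 1/16 allotted to Midori's branch passes to Midori's issue by representation.
Junko is the sole taker at this level and receives the full 1/16.
Reiko is living and takes 1/8.
Hana predeceased; the 1/4 allotted to Hana's branch passes to Hana's issue by representation.
The 1/4 is divided into 3 equal shares of 1/12 among Kenji, Haruki, Ryo.
Kenji is living and takes 1/12.
Haruki predeceased; the 1/12 allotted to Haruki's branch passes to Haruki's issue by representation.
The 1/12 is divided into 3 equal shares of 1/36 among Mariko, Chiyo, Fumio.
Mariko predeceased; the 1/36 allotted to Mariko's branch passes to Mariko's issue by representation.
The 1/36 is divided into 2 equal shares of 1/72 among Yoshiko, Takeshi.
Yoshiko is living and takes 1/72.
Takeshi is living and takes 1/72.
Chiyo is living and takes 1/36.
Fumio is living and takes 1/36.
Ryo is living and takes 1/12.

Chiyo 1/36; Fumio 1/36; Isamu 1/4; Junko 1/16; Kenji 1/12; Reiko 1/8; Ryo 1/12; Satoshi 1/4; Takeshi 1/72; Umeko 1/16; Yoshiko 1/72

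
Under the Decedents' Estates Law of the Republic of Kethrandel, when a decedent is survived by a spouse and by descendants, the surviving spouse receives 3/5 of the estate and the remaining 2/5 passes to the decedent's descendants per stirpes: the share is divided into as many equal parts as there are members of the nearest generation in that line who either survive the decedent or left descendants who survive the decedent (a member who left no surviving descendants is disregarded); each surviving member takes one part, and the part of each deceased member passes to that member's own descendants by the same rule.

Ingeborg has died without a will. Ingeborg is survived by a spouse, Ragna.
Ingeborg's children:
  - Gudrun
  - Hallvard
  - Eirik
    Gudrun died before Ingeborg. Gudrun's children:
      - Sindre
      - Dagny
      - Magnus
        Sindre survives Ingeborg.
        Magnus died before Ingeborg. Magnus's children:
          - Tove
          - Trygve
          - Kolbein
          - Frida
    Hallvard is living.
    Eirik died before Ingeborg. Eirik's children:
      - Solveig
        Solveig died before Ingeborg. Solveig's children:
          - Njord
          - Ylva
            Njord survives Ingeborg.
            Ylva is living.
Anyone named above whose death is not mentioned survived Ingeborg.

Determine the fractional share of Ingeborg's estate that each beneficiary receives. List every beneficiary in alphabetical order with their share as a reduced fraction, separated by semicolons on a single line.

Dagny 2/45; Frida 1/90; Hallvard 2/15; Kolbein 1/90; Njord 1/15; Ragna 3/5; Sindre 2/45; Tove 1/90; Trygve 1/90; Ylva 1/15

Ragna, as surviving spouse, takes 3/5.
The remaining 2/5 passes to Ingeborg's descendants per stirpes.
The 2/5 is divided into 3 equal shares of 2/15 among Gudrun, Hallvard, Eirik.
Gudrun predeceased; the 2/15 allotted to Gudrun's branch passes to Gudrun's issue by representation.
The 2/15 is divided into 3 equal shares of 2/45 among Sindre, Dagny, Magnus.
Sindre is living and takes 2/45.
Dagny is living and takes 2/45.
Magnus predeceased; the 2/45 allotted to Magnus's branch passes to Magnus's issue by representation.
The 2/45 is divided into 4 equal shares of 1/90 among Tove, Trygve, Kolbein, Frida.
Tove is living and takes 1/90.
Trygve is living and takes 1/90.
Kolbein is living and takes 1/90.
Frida is living and takes 1/90.
Hallvard is living and takes 2/15.
Eirik predeceased; the 2/15 allotted to Eirik's branch passes to Eirik's issue by representation.
Solveig's line is the sole branch at this level, so the full 2/15 passes to Solveig's issue by representation.
The 2/15 is divided into 2 equal shares of 1/15 among Njord, Ylva.
Njord is living and takes 1/15.
Ylva is living and takes 1/15.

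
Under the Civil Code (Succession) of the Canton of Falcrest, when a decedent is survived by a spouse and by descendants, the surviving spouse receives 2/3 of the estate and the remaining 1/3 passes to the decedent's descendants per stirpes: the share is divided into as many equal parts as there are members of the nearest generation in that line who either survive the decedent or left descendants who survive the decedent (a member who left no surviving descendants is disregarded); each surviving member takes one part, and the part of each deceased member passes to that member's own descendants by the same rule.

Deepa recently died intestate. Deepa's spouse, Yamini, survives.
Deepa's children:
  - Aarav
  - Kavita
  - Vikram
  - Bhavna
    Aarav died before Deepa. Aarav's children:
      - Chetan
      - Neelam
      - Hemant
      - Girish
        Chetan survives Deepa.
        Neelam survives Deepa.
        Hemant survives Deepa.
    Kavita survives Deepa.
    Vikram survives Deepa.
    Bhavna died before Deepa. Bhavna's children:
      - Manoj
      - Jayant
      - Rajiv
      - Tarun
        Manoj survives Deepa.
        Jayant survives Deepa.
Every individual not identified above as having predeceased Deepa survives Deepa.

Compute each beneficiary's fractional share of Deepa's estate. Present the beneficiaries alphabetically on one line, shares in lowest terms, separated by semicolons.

Chetan 1/48; Girish 1/48; Hemant 1/48; Jayant 1/48; Kavita 1/12; Manoj 1/48; Neelam 1/48; Rajiv 1/48; Tarun 1/48; Vikram 1/12; Yamini 2/3

Yamini, as surviving spouse, takes 2/3.
The remaining 1/3 passes to Deepa's descendants per stirpes.
The 1/3 is divided into 4 equal shares of 1/12 among Aarav, Kavita, Vikram, Bhavna.
Aarav predeceased; the 1/12 allotted to Aarav's branch passes to Aarav's issue by representation.
The 1/12 is divided into 4 equal shares of 1/48 among Chetan, Neelam, Hemant, Girish.
Chetan is living and takes 1/48.
Neelam is living and takes 1/48.
Hemant is living and takes 1/48.
Girish is living and takes 1/48.
Kavita is living and takes 1/12.
Vikram is living and takes 1/12.
Bhavna predeceased; the 1/12 allotted to Bhavna's branch passes to Bhavna's issue by representation.
The 1/12 is divided into 4 equal shares of 1/48 among Manoj, Jayant, Rajiv, Tarun.
Manoj is living and takes 1/48.
Jayant is living and takes 1/48.
Rajiv is living and takes 1/48.
Tarun is living and takes 1/48.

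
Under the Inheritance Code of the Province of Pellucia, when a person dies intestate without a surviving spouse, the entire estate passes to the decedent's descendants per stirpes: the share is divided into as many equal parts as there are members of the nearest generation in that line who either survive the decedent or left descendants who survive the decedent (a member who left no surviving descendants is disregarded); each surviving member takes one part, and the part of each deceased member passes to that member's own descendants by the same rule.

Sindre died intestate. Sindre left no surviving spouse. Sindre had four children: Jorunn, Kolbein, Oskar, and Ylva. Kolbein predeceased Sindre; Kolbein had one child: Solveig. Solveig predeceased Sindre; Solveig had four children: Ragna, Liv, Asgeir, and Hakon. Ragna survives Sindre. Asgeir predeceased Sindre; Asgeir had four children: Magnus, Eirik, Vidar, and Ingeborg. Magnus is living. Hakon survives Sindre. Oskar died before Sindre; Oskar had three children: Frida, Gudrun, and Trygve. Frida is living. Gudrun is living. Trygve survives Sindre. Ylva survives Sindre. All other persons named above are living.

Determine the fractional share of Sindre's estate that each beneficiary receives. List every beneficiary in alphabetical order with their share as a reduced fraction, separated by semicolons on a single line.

Eirik 1/64; Frida 1/12; Gudrun 1/12; Hakon 1/16; Ingeborg 1/64; Jorunn 1/4; Liv 1/16; Magnus 1/64; Ragna 1/16; Trygve 1/12; Vidar 1/64; Ylva 1/4

There is no surviving spouse, so the entire estate passes to Sindre's descendants per stirpes.
The estate is divided into 4 equal shares of 1/4 among Jorunn, Kolbein, Oskar, Ylva.
Jorunn is living and takes 1/4.
Kolbein predeceased; the 1/4 allotted to Kolbein's branch passes to Kolbein's issue by representation.
Solveig's line is the sole branch at this level, so the full 1/4 passes to Solveig's issue by representation.
The 1/4 is divided into 4 equal shares of 1/16 among Ragna, Liv, Asgeir, Hakon.
Ragna is living and takes 1/16.
Liv is living and takes 1/16.
Asgeir predeceased; the 1/16 allotted to Asgeir's branch passes to Asgeir's issue by representation.
The 1/16 is divided into 4 equal shares of 1/64 among Magnus, Eirik, Vidar, Ingeborg.
Magnus is living and takes 1/64.
Eirik is living and takes 1/64.
Vidar is living and takes 1/64.
Ingeborg is living and takes 1/64.
Hakon is living and takes 1/16.
Oskar predeceased; the 1/4 allotted to Oskar's branch passes to Oskar's issue by representation.
The 1/4 is divided into 3 equal shares of 1/12 among Frida, Gudrun, Trygve.
Frida is living and takes 1/12.
Gudrun is living and takes 1/12.
Trygve is living and takes 1/12.
Ylva is living and takes 1/4.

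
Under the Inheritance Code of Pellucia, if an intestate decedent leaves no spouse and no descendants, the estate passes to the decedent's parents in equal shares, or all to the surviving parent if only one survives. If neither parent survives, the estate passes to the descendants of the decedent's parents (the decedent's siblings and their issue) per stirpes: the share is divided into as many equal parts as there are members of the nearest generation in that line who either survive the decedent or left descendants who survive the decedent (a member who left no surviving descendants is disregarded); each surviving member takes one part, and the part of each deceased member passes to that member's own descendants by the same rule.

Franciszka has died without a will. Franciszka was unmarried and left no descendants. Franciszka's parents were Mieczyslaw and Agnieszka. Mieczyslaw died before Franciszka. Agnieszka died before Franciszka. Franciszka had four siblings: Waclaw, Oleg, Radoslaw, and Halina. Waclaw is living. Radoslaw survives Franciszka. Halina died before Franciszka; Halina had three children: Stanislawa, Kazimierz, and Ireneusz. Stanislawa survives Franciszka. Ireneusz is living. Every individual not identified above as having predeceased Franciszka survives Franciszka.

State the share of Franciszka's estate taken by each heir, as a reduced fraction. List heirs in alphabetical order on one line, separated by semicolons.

Neither parent survives and there are no descendants, so the estate passes to Franciszka's siblings and their issue per stirpes.
The estate is divided into 4 equal shares of 1/4 among Waclaw, Oleg, Radoslaw, Halina.
Waclaw is living and takes 1/4.
Oleg is living and takes 1/4.
Radoslaw is living and takes 1/4.
Halina predeceased; the 1/4 allotted to Halina's branch passes to Halina's issue by representation.
The 1/4 is divided into 3 equal shares of 1/12 among Stanislawa, Kazimierz, Ireneusz.
Stanislawa is living and takes 1/12.
Kazimierz is living and takes 1/12.
Ireneusz is living and takes 1/12.

Ireneusz 1/12; Kazimierz 1/12; Oleg 1/4; Radoslaw 1/4; Stanislawa 1/12; Waclaw 1/4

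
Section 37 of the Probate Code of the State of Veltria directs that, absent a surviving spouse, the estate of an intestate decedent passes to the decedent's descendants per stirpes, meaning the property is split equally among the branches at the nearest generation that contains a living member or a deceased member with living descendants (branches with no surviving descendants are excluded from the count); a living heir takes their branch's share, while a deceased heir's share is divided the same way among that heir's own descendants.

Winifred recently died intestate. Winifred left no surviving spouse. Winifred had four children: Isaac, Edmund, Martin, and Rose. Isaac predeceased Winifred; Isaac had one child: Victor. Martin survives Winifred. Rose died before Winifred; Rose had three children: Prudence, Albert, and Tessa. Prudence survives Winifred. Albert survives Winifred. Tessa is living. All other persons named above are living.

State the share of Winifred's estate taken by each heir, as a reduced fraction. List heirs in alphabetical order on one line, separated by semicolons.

Albert 1/12; Edmund 1/4; Martin 1/4; Prudence 1/12; Tessa 1/12; Victor 1/4

There is no surviving spouse, so the entire estate passes to Winifred's descendants per stirpes.
The estate is divided into 4 equal shares of 1/4 among Isaac, Edmund, Martin, Rose.
Isaac predeceased; the 1/4 allotted to Isaac's branch passes to Isaac's issue by representation.
Victor is the sole taker at this level and receives the full 1/4.
Edmund is living and takes 1/4.
Martin is living and takes 1/4.
Rose predeceased; the 1/4 allotted to Rose's branch passes to Rose's issue by representation.
The 1/4 is divided into 3 equal shares of 1/12 among Prudence, Albert, Tessa.
Prudence is living and takes 1/12.
Albert is living and takes 1/12.
Tessa is living and takes 1/12.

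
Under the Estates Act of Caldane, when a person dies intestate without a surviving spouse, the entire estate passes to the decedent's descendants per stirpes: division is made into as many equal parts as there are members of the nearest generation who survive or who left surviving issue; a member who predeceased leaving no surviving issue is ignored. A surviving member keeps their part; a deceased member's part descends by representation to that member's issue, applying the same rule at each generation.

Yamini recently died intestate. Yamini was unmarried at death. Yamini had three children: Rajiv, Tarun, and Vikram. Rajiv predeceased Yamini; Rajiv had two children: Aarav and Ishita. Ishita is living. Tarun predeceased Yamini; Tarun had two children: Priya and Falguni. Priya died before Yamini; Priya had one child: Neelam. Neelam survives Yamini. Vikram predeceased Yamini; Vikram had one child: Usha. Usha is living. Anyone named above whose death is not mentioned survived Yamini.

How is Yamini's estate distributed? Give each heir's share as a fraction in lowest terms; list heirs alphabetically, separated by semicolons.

There is no surviving spouse, so the entire estate passes to Yamini's descendants per stirpes.
The estate is divided into 3 equal shares of 1/3 among Rajiv, Tarun, Vikram.
Rajiv predeceased; the 1/3 allotted to Rajiv's branch passes to Rajiv's issue by representation.
The 1/3 is divided into 2 equal shares of 1/6 among Aarav, Ishita.
Aarav is living and takes 1/6.
Ishita is living and takes 1/6.
Tarun predeceased; the 1/3 allotted to Tarun's branch passes to Tarun's issue by representation.
The 1/3 is divided into 2 equal shares of 1/6 among Priya, Falguni.
Priya predeceased; the 1/6 allotted to Priya's branch passes to Priya's issue by representation.
Neelam is the sole taker at this level and receives the full 1/6.
Falguni is living and takes 1/6.
Vikram predeceased; the 1/3 allotted to Vikram's branch passes to Vikram's issue by representation.
Usha is the sole taker at this level and receives the full 1/3.

Aarav 1/6; Falguni 1/6; Ishita 1/6; Neelam 1/6; Usha 1/3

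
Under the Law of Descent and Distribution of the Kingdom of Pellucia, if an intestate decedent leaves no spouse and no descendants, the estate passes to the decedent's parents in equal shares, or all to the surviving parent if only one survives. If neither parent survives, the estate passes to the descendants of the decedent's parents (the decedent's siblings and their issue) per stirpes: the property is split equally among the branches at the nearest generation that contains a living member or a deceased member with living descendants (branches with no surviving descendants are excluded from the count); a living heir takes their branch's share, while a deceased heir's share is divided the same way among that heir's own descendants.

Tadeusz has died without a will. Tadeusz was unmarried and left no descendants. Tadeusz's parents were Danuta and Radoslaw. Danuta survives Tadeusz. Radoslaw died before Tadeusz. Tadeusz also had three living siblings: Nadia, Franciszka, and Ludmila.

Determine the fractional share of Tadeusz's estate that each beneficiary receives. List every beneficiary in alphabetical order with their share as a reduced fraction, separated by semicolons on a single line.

Only one parent, Danuta, survives, so Danuta takes the entire estate. The siblings take nothing because a surviving parent has priority.

Danuta 1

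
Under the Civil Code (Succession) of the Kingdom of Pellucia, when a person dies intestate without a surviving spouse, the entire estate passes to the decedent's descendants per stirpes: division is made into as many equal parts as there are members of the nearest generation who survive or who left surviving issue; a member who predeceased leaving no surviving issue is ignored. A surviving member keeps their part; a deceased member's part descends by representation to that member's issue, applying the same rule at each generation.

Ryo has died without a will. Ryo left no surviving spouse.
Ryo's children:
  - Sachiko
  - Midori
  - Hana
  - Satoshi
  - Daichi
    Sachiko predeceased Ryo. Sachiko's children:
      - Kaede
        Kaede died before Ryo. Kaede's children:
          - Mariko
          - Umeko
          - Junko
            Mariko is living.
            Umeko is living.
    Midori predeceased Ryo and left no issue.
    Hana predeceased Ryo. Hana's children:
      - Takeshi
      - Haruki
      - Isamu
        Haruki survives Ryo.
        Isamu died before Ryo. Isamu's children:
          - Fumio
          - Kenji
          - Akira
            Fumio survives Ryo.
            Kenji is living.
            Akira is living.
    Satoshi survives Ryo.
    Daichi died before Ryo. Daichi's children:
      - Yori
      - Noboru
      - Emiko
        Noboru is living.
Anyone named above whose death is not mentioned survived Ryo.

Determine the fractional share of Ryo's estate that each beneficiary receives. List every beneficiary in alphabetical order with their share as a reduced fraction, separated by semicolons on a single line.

There is no surviving spouse, so the entire estate passes to Ryo's descendants per stirpes.
Midori left no surviving issue, so that branch lapses and is disregarded.
The estate is divided into 4 equal shares of 1/4 among Sachiko, Hana, Satoshi, Daichi.
Sachiko predeceased; the 1/4 allotted to Sachiko's branch passes to Sachiko's issue by representation.
Kaede's line is the sole branch at this level, so the full 1/4 passes to Kaede's issue by representation.
The 1/4 is divided into 3 equal shares of 1/12 among Mariko, Umeko, Junko.
Mariko is living and takes 1/12.
Umeko is living and takes 1/12.
Junko is living and takes 1/12.
Hana predeceased; the 1/4 allotted to Hana's branch passes to Hana's issue by representation.
The 1/4 is divided into 3 equal shares of 1/12 among Takeshi, Haruki, Isamu.
Takeshi is living and takes 1/12.
Haruki is living and takes 1/12.
Isamu predeceased; the 1/12 allotted to Isamu's branch passes to Isamu's issue by representation.
The 1/12 is divided into 3 equal shares of 1/36 among Fumio, Kenji, Akira.
Fumio is living and takes 1/36.
Kenji is living and takes 1/36.
Akira is living and takes 1/36.
Satoshi is living and takes 1/4.
Daichi predeceased; the 1/4 allotted to Daichi's branch passes to Daichi's issue by representation.
The 1/4 is divided into 3 equal shares of 1/12 among Yori, Noboru, Emiko.
Yori is living and takes 1/12.
Noboru is living and takes 1/12.
Emiko is living and takes 1/12.

Akira 1/36; Emiko 1/12; Fumio 1/36; Haruki 1/12; Junko 1/12; Kenji 1/36; Mariko 1/12; Noboru 1/12; Satoshi 1/4; Takeshi 1/12; Umeko 1/12; Yori 1/12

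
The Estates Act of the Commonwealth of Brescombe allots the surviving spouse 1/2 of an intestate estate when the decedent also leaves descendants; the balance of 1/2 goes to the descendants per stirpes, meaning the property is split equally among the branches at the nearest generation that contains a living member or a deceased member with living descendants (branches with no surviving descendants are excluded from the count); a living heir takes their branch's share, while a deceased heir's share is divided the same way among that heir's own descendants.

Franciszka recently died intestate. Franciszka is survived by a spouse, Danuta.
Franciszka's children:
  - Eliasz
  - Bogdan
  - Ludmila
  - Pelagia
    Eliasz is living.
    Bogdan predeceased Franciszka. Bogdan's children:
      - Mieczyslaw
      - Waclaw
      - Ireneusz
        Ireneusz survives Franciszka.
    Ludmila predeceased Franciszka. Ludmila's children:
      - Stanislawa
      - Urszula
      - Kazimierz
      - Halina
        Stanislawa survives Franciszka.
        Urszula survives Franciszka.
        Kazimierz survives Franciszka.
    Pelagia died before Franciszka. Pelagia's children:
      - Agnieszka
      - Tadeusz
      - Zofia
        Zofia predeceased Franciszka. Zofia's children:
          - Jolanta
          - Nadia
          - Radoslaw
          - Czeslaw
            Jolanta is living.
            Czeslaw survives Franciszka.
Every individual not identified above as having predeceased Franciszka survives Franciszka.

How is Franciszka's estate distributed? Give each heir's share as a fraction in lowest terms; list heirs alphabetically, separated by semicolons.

Danuta, as surviving spouse, takes 1/2.
The remaining 1/2 passes to Franciszka's descendants per stirpes.
The 1/2 is divided into 4 equal shares of 1/8 among Eliasz, Bogdan, Ludmila, Pelagia.
Eliasz is living and takes 1/8.
Bogdan predeceased; the 1/8 allotted to Bogdan's branch passes to Bogdan's issue by representation.
The 1/8 is divided into 3 equal shares of 1/24 among Mieczyslaw, Waclaw, Ireneusz.
Mieczyslaw is living and takes 1/24.
Waclaw is living and takes 1/24.
Ireneusz is living and takes 1/24.
Ludmila predeceased; the 1/8 allotted to Ludmila's branch passes to Ludmila's issue by representation.
The 1/8 is divided into 4 equal shares of 1/32 among Stanislawa, Urszula, Kazimierz, Halina.
Stanislawa is living and takes 1/32.
Urszula is living and takes 1/32.
Kazimierz is living and takes 1/32.
Halina is living and takes 1/32.
Pelagia predeceased; the 1/8 allotted to Pelagia's branch passes to Pelagia's issue by representation.
The 1/8 is divided into 3 equal shares of 1/24 among Agnieszka, Tadeusz, Zofia.
Agnieszka is living and takes 1/24.
Tadeusz is living and takes 1/24.
Zofia predeceased; the 1/24 allotted to Zofia's branch passes to Zofia's issue by representation.
The 1/24 is divided into 4 equal shares of 1/96 among Jolanta, Nadia, Radoslaw, Czeslaw.
Jolanta is living and takes 1/96.
Nadia is living and takes 1/96.
Radoslaw is living and takes 1/96.
Czeslaw is living and takes 1/96.

Agnieszka 1/24; Czeslaw 1/96; Danuta 1/2; Eliasz 1/8; Halina 1/32; Ireneusz 1/24; Jolanta 1/96; Kazimierz 1/32; Mieczyslaw 1/24; Nadia 1/96; Radoslaw 1/96; Stanislawa 1/32; Tadeusz 1/24; Urszula 1/32; Waclaw 1/24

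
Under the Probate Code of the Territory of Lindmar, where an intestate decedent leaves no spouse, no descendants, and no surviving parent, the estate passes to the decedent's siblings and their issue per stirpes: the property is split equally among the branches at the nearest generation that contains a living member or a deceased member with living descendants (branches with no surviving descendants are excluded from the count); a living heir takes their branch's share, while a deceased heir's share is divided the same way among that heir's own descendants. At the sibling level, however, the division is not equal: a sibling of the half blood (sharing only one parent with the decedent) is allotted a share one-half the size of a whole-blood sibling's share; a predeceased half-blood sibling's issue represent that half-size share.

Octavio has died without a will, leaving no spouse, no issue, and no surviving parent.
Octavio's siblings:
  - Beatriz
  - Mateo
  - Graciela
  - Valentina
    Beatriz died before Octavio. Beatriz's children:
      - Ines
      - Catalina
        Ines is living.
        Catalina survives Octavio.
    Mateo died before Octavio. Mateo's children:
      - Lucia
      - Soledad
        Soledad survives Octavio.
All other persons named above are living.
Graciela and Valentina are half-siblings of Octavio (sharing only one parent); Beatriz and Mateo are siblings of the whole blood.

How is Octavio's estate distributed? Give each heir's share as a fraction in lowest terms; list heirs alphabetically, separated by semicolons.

Catalina 1/6; Graciela 1/6; Ines 1/6; Lucia 1/6; Soledad 1/6; Valentina 1/6

No spouse, descendants, or parent survives, so the estate passes to Octavio's siblings per stirpes.
Half-blood siblings count for one-half the weight of whole-blood siblings at the initial division.
Dividing 1 in proportion to weights (total weight 3): Beatriz (weight 1) → 1/3; Mateo (weight 1) → 1/3; Graciela (weight 1/2) → 1/6; Valentina (weight 1/2) → 1/6.
Beatriz predeceased; the 1/3 allotted to Beatriz's branch passes to Beatriz's issue by representation.
The 1/3 is divided into 2 equal shares of 1/6 among Ines, Catalina.
Ines is living and takes 1/6.
Catalina is living and takes 1/6.
Mateo predeceased; the 1/3 allotted to Mateo's branch passes to Mateo's issue by representation.
The 1/3 is divided into 2 equal shares of 1/6 among Lucia, Soledad.
Lucia is living and takes 1/6.
Soledad is living and takes 1/6.
Graciela is living and takes 1/6.
Valentina is living and takes 1/6.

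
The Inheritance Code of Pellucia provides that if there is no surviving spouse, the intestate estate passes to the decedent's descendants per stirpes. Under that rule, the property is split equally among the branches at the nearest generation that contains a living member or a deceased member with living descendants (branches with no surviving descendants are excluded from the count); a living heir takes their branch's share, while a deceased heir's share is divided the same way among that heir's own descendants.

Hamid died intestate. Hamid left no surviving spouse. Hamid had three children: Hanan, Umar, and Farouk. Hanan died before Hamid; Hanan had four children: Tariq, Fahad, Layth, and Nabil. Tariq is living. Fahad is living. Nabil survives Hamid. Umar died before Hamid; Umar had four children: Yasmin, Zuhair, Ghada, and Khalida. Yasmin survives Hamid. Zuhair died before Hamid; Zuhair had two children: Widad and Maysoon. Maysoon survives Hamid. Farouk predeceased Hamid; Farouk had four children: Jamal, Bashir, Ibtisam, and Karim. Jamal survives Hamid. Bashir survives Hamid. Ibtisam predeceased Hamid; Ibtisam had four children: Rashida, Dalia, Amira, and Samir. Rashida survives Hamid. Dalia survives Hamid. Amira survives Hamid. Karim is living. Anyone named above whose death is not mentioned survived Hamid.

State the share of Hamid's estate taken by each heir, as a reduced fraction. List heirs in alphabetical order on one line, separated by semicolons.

Amira 1/48; Bashir 1/12; Dalia 1/48; Fahad 1/12; Ghada 1/12; Jamal 1/12; Karim 1/12; Khalida 1/12; Layth 1/12; Maysoon 1/24; Nabil 1/12; Rashida 1/48; Samir 1/48; Tariq 1/12; Widad 1/24; Yasmin 1/12

There is no surviving spouse, so the entire estate passes to Hamid's descendants per stirpes.
The estate is divided into 3 equal shares of 1/3 among Hanan, Umar, Farouk.
Hanan predeceased; the 1/3 allotted to Hanan's branch passes to Hanan's issue by representation.
The 1/3 is divided into 4 equal shares of 1/12 among Tariq, Fahad, Layth, Nabil.
Tariq is living and takes 1/12.
Fahad is living and takes 1/12.
Layth is living and takes 1/12.
Nabil is living and takes 1/12.
Umar predeceased; the 1/3 allotted to Umar's branch passes to Umar's issue by representation.
The 1/3 is divided into 4 equal shares of 1/12 among Yasmin, Zuhair, Ghada, Khalida.
Yasmin is living and takes 1/12.
Zuhair predeceased; the 1/12 allotted to Zuhair's branch passes to Zuhair's issue by representation.
The 1/12 is divided into 2 equal shares of 1/24 among Widad, Maysoon.
Widad is living and takes 1/24.
Maysoon is living and takes 1/24.
Ghada is living and takes 1/12.
Khalida is living and takes 1/12.
Farouk predeceased; the 1/3 allotted to Farouk's branch passes to Farouk's issue by representation.
The 1/3 is divided into 4 equal shares of 1/12 among Jamal, Bashir, Ibtisam, Karim.
Jamal is living and takes 1/12.
Bashir is living and takes 1/12.
Ibtisam predeceased; the 1/12 allotted to Ibtisam's branch passes to Ibtisam's issue by representation.
The 1/12 is divided into 4 equal shares of 1/48 among Rashida, Dalia, Amira, Samir.
Rashida is living and takes 1/48.
Dalia is living and takes 1/48.
Amira is living and takes 1/48.
Samir is living and takes 1/48.
Karim is living and takes 1/12.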